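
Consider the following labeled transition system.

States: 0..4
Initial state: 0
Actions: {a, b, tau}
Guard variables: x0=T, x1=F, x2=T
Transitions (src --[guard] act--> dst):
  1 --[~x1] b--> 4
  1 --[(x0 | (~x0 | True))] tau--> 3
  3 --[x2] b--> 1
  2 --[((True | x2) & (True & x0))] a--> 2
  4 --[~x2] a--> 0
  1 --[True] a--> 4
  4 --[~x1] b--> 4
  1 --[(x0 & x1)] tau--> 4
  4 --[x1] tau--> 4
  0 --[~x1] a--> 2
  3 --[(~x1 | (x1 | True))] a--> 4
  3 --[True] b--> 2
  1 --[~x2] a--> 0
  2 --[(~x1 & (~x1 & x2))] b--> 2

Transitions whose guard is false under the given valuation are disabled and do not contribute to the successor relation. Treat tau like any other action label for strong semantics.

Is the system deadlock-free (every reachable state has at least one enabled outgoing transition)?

Answer: DEADLOCK-FREE

Trace:
R = {0,2}
  0: a→2  [1 exit(s)]
  2: a→2  b→2  [2 exit(s)]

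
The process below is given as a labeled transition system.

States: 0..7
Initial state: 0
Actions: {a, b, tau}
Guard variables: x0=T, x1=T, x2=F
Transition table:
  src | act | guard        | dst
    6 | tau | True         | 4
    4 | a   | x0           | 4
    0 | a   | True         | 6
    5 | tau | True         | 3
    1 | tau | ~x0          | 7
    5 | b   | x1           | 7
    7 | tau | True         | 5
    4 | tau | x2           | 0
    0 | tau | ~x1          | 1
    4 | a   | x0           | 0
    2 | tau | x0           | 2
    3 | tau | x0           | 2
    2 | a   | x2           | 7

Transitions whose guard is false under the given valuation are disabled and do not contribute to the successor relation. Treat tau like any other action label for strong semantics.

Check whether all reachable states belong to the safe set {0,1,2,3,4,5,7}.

Inv-set: {0,1,2,3,4,5,7}
Reach set: {0,4,6}
  0: ✓
  4: ✓
  6: outside
witness against invariant: a → 6

Answer: INVARIANT VIOLATED at state 6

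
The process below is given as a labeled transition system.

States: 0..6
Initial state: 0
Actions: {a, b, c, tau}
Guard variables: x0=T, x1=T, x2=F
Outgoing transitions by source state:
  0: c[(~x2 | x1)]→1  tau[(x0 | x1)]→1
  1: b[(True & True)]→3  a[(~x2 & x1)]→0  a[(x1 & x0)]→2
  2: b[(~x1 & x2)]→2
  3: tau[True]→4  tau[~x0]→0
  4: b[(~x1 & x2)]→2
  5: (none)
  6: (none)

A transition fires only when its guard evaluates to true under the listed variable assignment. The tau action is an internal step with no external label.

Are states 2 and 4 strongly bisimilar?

Answer: BISIMILAR

Analysis:
Bisimulation quotient by refinement:
  P[0] = {{0,1,2,3,4,5,6}}
  P[1] = {{0},{1},{2,4,5,6},{3}}
Fixed point at round 2; 4 class(es).
2∈{2,4,5,6}, 4∈{2,4,5,6}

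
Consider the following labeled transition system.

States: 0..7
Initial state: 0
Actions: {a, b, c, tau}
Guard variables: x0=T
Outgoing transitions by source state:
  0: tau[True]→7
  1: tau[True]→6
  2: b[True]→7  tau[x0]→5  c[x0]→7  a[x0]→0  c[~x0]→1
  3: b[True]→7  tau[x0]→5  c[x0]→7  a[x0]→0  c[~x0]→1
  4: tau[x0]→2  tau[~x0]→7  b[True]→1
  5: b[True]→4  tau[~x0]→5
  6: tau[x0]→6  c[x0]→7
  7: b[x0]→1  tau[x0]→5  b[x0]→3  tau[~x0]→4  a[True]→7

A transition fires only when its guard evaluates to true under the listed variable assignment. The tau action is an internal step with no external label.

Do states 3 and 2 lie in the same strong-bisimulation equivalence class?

Compute ~ classes (split until stable):
  round 0: {{0,1,2,3,4,5,6,7}}
  round 1: {{0,1},{2,3},{4},{5},{6},{7}}
  round 2: {{0},{1},{2,3},{4},{5},{6},{7}}
stable after 3 split(s): 7 block(s)
class of 3: {2,3}; class of 2: {2,3}

Answer: BISIMILAR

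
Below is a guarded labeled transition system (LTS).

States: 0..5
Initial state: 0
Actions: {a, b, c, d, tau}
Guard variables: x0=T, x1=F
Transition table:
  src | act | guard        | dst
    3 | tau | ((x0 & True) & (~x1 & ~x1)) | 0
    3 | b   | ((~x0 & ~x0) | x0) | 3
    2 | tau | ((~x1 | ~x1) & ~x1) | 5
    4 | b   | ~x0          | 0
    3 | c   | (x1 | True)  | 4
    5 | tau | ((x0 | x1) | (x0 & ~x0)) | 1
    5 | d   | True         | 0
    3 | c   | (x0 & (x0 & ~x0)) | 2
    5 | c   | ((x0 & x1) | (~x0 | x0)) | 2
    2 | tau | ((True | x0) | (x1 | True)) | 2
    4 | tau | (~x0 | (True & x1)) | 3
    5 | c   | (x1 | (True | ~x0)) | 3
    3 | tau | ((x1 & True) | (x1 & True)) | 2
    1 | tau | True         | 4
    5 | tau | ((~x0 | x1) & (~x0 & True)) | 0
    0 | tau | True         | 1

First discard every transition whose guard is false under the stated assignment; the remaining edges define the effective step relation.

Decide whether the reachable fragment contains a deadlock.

Reachable = {0,1,4}
  0: tau→1  [1 out]
  1: tau→4  [1 out]
  4: ∅  [deadlock]
trace reaching 4: tau·tau

Answer: DEADLOCK at state 4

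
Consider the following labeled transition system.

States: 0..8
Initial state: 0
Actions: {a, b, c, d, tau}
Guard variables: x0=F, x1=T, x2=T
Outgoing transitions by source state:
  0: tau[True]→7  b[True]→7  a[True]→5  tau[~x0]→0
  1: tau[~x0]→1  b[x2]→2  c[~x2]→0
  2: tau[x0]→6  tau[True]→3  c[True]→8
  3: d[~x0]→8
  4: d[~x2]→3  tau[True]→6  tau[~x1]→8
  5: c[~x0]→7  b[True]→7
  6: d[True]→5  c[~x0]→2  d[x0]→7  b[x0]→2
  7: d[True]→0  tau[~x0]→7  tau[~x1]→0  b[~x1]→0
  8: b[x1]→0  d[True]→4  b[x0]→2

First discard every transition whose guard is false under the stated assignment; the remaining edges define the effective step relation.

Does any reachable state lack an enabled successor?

Reachable = {0,5,7}
  0: a→5  b→7  tau→0  tau→7  [4 out]
  5: b→7  c→7  [2 out]
  7: d→0  tau→7  [2 out]

Answer: DEADLOCK-FREE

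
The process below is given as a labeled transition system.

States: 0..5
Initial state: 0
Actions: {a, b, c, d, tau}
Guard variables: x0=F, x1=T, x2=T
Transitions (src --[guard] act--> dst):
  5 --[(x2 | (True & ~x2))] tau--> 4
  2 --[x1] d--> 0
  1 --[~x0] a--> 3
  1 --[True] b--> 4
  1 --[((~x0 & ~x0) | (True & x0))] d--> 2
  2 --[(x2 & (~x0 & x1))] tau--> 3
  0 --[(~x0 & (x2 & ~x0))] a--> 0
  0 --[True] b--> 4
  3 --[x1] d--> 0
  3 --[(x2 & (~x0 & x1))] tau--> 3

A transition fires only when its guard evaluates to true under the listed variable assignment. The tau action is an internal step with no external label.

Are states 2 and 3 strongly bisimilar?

Answer: BISIMILAR

Working:
Compute ~ classes (split until stable):
  π0 = {{0,1,2,3,4,5}}
  π1 = {{0},{1},{2,3},{4},{5}}
5 equivalence class(es) (converged in 2)
2∈{2,3}, 3∈{2,3}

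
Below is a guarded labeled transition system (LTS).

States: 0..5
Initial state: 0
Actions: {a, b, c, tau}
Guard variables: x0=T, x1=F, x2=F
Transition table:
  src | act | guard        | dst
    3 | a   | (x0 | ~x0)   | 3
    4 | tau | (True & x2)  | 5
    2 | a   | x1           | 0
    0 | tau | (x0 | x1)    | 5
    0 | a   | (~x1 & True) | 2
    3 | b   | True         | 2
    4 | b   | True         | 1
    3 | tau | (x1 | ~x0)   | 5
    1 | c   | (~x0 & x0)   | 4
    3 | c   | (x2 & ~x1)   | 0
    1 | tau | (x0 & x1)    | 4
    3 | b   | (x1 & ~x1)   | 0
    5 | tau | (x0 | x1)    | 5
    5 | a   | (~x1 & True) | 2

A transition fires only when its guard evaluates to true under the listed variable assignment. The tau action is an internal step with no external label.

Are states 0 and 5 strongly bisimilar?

Refine partition for ~:
  round 0: {{0,1,2,3,4,5}}
  round 1: {{0,5},{1,2},{3},{4}}
stable after 2 split(s): 4 block(s)
0∈{0,5}, 5∈{0,5}

Answer: BISIMILAR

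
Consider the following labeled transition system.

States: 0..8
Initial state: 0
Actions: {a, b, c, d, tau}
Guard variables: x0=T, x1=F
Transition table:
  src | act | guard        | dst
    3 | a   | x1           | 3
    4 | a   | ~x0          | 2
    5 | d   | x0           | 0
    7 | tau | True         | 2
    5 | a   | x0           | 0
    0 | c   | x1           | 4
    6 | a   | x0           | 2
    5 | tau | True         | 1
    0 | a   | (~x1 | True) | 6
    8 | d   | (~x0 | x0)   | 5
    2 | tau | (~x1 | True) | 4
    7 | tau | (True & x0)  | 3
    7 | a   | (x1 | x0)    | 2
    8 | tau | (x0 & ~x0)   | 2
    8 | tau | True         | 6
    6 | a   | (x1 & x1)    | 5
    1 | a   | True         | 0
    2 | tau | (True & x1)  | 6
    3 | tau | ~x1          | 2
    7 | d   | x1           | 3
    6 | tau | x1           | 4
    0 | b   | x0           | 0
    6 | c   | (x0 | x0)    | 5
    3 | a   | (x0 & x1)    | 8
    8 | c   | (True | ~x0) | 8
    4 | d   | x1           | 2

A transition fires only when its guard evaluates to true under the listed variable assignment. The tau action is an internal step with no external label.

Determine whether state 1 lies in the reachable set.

Answer: REACHABLE

Working:
Guard filter leaves 16 enabled edge(s).
L0 = {0}
L1 = {6}  total {0,6}
L2 = {2,5}  total {0,2,5,6}
L3 = {1,4}  total {0,1,2,4,5,6}
Reachable = {0,1,2,4,5,6}
witness 1: a·c·tau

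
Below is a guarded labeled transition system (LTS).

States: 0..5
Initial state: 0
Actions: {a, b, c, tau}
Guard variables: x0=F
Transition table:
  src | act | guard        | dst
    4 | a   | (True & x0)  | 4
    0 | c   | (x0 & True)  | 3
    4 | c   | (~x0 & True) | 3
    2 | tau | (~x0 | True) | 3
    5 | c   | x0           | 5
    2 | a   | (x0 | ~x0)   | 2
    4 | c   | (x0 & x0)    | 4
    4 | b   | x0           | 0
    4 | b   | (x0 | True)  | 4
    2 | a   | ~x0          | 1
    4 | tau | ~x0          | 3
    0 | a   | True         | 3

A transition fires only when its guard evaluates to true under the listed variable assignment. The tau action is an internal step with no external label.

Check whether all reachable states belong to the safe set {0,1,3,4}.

Answer: INVARIANT HOLDS

Working:
Allowed set {0,1,3,4}
Reachable = {0,3}
  0: safe
  3: safe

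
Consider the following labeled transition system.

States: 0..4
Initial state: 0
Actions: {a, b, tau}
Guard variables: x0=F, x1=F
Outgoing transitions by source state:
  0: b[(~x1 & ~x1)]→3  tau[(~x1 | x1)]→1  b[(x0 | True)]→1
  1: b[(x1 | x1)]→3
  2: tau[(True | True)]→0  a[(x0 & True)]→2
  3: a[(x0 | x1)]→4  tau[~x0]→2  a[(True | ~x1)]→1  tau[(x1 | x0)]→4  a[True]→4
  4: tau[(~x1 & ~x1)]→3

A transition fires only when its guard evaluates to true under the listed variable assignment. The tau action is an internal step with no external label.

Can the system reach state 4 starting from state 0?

After dropping false guards: 8 live edges.
Layer 0: {0}
Layer 1: {1,3}  total {0,1,3}
Layer 2: {2,4}  total {0,1,2,3,4}
R = {0,1,2,3,4}
witness 4: b·a

Answer: REACHABLE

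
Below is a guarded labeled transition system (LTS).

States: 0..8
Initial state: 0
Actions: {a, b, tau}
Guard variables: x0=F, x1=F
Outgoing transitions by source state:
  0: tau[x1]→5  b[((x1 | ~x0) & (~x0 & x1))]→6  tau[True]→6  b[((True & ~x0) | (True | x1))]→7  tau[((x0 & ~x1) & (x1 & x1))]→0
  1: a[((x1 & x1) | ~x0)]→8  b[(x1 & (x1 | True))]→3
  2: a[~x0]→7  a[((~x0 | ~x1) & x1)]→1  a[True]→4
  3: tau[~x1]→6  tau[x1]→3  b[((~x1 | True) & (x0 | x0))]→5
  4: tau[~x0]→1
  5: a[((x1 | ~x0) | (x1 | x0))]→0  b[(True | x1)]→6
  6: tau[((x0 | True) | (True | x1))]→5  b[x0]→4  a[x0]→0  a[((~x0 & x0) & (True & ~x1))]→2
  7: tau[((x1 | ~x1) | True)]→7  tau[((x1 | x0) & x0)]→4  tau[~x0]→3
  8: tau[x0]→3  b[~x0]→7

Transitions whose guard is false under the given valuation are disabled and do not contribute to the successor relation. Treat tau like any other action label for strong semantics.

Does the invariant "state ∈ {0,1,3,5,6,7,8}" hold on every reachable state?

Safe = {0,1,3,5,6,7,8}
Reachable = {0,3,5,6,7}
  0: safe
  3: safe
  5: safe
  6: safe
  7: safe

Answer: INVARIANT HOLDS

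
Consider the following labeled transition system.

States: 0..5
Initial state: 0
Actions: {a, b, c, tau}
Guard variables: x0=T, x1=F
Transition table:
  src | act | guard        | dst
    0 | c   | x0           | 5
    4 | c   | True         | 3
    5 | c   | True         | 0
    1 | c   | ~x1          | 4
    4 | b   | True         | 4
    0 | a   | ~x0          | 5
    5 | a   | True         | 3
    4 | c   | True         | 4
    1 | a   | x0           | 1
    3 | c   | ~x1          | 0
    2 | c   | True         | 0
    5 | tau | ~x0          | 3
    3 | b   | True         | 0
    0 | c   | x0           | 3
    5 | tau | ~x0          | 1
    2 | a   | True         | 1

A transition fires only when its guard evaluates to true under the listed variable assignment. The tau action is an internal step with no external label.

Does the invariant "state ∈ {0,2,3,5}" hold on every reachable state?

Answer: INVARIANT HOLDS

Trace:
Inv-set: {0,2,3,5}
R = {0,3,5}
  0: ok
  3: ok
  5: ok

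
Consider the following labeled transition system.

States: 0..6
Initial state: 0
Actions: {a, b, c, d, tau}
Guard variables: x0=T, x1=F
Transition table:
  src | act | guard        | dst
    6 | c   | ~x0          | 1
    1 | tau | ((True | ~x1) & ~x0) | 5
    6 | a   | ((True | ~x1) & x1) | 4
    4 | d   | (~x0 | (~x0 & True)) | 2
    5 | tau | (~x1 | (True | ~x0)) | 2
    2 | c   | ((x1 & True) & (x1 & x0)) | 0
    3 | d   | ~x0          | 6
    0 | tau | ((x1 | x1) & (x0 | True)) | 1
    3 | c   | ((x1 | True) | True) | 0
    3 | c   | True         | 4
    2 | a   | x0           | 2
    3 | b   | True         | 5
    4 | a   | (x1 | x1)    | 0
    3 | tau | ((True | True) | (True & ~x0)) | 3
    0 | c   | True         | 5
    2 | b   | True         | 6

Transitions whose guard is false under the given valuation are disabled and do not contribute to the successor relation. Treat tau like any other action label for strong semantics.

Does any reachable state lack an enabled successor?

Answer: DEADLOCK at state 6

Trace:
R = {0,2,5,6}
  0: c→5  [1 out]
  2: a→2  b→6  [2 out]
  5: tau→2  [1 out]
  6: ∅  [deadlock]
trace reaching 6: c·tau·b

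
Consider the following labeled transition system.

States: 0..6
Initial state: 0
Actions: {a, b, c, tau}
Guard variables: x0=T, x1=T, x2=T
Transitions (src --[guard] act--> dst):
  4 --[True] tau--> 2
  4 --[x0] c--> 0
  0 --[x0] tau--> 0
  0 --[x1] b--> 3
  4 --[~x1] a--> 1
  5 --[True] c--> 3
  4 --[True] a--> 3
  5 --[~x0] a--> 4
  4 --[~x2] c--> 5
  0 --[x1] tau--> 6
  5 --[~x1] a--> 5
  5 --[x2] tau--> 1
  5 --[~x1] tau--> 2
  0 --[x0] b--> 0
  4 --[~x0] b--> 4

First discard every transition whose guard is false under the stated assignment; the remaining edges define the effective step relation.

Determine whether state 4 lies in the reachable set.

Answer: UNREACHABLE

Analysis:
Guard filter leaves 9 enabled edge(s).
L0 = {0}
L1 = {3,6}  total {0,3,6}
Reach set: {0,3,6}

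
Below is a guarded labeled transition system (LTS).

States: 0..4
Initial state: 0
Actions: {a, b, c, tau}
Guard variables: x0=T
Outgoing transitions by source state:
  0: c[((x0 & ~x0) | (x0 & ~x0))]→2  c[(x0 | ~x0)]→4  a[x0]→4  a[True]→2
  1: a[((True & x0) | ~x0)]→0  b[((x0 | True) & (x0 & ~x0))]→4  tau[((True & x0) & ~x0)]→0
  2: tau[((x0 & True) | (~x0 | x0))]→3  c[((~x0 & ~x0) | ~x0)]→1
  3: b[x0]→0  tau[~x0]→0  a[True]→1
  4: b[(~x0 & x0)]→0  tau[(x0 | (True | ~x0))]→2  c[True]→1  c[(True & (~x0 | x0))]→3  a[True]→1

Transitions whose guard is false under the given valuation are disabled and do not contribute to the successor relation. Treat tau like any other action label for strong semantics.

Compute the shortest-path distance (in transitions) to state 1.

Answer: 2

Trace:
BFS to 1:
  depth 0: {0}
  depth 1: {2,4}
  depth 2: {1,3}
depth(1)=2, e.g. a·a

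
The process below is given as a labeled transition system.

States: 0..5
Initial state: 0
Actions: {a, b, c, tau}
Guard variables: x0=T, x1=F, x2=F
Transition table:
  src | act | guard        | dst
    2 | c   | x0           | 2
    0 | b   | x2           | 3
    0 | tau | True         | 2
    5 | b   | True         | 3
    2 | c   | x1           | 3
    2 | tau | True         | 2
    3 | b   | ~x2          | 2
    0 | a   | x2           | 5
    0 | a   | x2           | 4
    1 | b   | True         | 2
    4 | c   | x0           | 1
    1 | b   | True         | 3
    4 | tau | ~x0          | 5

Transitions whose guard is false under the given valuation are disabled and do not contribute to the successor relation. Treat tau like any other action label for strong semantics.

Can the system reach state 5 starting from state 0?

8 transition(s) survive guard evaluation.
Layer 0: {0}
Layer 1: {2}  cumulative {0,2}
Reachable = {0,2}

Answer: UNREACHABLE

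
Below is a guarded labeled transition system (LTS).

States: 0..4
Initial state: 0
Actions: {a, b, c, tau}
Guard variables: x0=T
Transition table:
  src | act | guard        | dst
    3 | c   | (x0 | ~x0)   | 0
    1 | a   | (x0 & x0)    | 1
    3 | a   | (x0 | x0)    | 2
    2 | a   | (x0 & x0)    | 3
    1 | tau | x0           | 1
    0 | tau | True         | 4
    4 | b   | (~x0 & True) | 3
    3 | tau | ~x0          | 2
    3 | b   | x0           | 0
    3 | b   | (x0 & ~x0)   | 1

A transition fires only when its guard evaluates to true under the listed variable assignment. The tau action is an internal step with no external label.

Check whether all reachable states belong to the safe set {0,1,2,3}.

Allowed set {0,1,2,3}
Reachable = {0,4}
  0: safe
  4: VIOLATES
reach 4 via tau — violates

Answer: INVARIANT VIOLATED at state 4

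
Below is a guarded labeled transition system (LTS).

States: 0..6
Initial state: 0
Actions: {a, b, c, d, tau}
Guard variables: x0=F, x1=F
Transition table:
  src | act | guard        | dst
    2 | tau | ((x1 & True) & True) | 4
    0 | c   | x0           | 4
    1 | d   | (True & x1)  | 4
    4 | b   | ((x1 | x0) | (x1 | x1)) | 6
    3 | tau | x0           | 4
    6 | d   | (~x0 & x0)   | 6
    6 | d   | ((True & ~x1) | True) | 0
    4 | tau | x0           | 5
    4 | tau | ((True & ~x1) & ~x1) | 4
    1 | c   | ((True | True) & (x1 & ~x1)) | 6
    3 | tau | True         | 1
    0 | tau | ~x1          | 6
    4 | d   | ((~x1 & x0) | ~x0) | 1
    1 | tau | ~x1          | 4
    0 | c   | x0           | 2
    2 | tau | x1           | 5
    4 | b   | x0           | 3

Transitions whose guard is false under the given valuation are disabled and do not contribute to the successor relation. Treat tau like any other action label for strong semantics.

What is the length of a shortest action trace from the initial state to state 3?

BFS to 3:
  Layer 0: {0}
  Layer 1: {6}
3 never appears.

Answer: UNREACHABLE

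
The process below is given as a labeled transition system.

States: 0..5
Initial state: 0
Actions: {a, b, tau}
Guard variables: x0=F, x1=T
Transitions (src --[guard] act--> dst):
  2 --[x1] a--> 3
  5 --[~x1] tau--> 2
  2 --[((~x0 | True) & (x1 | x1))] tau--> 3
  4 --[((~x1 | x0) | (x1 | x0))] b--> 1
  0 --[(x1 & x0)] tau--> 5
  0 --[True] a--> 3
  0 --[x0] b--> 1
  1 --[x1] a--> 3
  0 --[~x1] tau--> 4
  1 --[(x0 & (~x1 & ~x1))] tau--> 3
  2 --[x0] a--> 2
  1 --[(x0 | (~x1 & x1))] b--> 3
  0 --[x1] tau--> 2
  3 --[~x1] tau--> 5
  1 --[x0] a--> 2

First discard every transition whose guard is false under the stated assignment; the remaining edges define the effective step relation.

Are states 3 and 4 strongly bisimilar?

Answer: NOT BISIMILAR

Working:
Bisimulation quotient by refinement:
  P[0] = {{0,1,2,3,4,5}}
  P[1] = {{0,2},{1},{3,5},{4}}
  P[2] = {{0},{1},{2},{3,5},{4}}
5 equivalence class(es) (converged in 3)
3∈{3,5}, 4∈{4}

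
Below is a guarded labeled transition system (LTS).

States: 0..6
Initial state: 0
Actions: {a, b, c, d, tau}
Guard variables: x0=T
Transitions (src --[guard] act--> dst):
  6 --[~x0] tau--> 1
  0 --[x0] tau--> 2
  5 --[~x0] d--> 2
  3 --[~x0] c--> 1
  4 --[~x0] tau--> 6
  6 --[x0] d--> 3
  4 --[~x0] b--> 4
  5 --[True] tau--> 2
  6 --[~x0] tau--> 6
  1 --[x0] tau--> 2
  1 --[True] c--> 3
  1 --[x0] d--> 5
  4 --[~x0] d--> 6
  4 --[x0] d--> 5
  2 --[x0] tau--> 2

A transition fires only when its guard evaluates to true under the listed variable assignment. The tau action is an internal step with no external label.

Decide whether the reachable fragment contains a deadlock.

Answer: DEADLOCK-FREE

Trace:
R = {0,2}
  0: tau→2  [1 out]
  2: tau→2  [1 out]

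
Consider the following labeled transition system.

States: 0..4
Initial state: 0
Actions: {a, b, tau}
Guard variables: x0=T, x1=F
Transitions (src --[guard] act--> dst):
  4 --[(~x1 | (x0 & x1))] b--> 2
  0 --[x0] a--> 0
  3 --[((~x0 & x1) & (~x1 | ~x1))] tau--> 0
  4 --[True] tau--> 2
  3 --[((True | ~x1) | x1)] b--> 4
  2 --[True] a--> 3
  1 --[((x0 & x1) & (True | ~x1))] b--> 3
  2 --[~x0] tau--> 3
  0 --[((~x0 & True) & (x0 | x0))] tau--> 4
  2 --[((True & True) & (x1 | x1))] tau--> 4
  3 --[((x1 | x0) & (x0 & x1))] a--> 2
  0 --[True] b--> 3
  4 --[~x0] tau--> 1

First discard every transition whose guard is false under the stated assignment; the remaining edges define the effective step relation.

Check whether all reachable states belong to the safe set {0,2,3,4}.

Answer: INVARIANT HOLDS

Analysis:
Allowed set {0,2,3,4}
Reachable = {0,2,3,4}
  0: safe
  2: safe
  3: safe
  4: safe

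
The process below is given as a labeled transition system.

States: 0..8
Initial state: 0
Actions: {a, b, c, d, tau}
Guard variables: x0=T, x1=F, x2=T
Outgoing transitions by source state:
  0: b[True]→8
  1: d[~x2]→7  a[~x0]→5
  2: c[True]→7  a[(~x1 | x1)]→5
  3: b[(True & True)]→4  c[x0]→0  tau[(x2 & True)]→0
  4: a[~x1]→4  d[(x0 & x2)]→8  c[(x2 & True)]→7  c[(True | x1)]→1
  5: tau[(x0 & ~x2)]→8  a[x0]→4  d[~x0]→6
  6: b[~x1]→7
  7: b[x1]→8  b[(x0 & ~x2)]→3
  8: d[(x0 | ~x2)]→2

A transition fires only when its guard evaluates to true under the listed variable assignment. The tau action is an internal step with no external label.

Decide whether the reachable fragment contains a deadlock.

Answer: DEADLOCK at state 1

Working:
Reachable = {0,1,2,4,5,7,8}
  0: b→8  [1 out]
  1: ∅  [deadlock]
  2: a→5  c→7  [2 out]
  4: a→4  c→1  c→7  d→8  [4 out]
  5: a→4  [1 out]
  7: ∅  [deadlock]
  8: d→2  [1 out]
witness 1: b·d·a·a·c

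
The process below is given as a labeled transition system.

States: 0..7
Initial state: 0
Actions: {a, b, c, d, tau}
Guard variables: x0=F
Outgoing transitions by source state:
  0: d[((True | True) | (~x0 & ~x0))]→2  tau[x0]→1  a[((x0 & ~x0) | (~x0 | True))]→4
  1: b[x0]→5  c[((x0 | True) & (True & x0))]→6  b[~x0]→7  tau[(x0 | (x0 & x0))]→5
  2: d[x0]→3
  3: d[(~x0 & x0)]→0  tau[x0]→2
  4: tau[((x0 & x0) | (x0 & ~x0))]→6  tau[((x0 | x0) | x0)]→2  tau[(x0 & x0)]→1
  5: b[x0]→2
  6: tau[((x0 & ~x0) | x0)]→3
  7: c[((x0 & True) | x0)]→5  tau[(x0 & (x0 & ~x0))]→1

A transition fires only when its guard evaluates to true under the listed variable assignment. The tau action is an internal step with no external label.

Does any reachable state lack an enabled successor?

Answer: DEADLOCK at state 2

Working:
R = {0,2,4}
  0: a→4  d→2  [2 out]
  2: ∅  [deadlock]
  4: ∅  [deadlock]
witness 2: d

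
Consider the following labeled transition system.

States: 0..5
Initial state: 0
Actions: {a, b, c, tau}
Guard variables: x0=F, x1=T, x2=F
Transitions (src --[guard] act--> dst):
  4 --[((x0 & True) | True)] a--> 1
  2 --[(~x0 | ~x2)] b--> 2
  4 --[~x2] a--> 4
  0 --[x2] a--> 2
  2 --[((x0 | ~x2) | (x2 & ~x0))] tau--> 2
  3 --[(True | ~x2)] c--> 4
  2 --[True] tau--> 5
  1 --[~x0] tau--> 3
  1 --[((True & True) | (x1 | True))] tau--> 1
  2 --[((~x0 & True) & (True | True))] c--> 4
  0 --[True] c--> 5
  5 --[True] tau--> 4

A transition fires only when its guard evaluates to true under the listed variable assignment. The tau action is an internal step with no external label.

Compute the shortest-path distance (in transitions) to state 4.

Answer: 2

Analysis:
Breadth-first toward 4:
  depth 0: {0}
  depth 1: {5}
  depth 2: {4}
first hit 4 at d=2 via c·tau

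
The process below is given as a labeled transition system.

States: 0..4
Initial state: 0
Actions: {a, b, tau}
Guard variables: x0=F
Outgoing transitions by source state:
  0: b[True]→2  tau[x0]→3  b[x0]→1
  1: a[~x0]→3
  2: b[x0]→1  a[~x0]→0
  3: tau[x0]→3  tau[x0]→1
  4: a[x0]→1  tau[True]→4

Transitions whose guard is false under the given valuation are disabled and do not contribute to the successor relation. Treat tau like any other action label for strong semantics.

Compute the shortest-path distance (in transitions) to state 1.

Answer: UNREACHABLE

Trace:
Layered search for 1:
  Layer 0: {0}
  Layer 1: {2}
1 never appears.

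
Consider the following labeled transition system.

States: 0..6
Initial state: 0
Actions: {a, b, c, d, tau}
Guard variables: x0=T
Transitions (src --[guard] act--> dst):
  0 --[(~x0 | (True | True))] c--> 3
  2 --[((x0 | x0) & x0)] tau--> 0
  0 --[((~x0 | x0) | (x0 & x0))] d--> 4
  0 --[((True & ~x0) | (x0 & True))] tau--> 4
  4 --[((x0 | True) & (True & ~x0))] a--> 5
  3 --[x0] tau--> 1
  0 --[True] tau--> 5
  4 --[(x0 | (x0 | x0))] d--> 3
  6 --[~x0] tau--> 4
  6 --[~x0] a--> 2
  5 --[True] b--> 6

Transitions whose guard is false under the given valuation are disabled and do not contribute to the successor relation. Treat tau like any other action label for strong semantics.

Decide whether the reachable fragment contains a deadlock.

Reachable = {0,1,3,4,5,6}
  0: c→3  d→4  tau→4  tau→5  [deg 4]
  1: ∅  [no exit]
  3: tau→1  [deg 1]
  4: d→3  [deg 1]
  5: b→6  [deg 1]
  6: ∅  [no exit]
trace reaching 1: c·tau

Answer: DEADLOCK at state 1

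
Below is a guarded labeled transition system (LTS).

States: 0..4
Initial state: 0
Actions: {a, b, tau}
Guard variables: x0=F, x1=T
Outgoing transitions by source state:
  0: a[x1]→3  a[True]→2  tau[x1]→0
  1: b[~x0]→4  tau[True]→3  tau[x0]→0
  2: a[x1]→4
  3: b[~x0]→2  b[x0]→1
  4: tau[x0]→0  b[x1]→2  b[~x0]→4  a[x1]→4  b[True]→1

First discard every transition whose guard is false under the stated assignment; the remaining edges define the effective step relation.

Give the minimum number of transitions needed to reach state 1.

Layered search for 1:
  depth 0: {0}
  depth 1: {2,3}
  depth 2: {4}
  depth 3: {1}
1 enters at depth 3; path a·a·b

Answer: 3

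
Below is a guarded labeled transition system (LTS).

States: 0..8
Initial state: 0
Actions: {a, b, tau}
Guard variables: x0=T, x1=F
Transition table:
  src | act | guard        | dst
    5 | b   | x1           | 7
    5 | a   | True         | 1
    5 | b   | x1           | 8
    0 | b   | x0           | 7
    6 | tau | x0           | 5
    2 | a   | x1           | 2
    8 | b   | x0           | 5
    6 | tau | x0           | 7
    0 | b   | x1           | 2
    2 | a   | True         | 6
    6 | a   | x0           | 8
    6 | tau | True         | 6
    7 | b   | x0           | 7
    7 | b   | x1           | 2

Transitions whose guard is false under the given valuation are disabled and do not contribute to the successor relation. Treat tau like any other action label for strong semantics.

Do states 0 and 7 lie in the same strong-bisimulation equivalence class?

Bisimulation quotient by refinement:
  P[0] = {{0,1,2,3,4,5,6,7,8}}
  P[1] = {{0,7,8},{1,3,4},{2,5},{6}}
  P[2] = {{0,7},{1,3,4},{2},{5},{6},{8}}
Fixed point at round 3; 6 class(es).
class of 0: {0,7}; class of 7: {0,7}

Answer: BISIMILAR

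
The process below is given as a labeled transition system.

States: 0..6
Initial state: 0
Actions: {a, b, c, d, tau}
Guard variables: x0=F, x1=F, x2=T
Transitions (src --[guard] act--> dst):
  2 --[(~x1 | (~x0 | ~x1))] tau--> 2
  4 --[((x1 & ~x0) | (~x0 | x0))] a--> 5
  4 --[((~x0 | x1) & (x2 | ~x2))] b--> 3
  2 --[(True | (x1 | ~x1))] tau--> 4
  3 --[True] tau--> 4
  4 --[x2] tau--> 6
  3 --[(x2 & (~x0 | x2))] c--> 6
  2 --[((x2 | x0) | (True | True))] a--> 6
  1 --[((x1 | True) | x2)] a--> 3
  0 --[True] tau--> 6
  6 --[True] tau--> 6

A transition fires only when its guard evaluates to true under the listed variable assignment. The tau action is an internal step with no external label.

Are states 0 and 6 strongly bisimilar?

Refine partition for ~:
  π0 = {{0,1,2,3,4,5,6}}
  π1 = {{0,6},{1},{2},{3},{4},{5}}
stable after 2 split(s): 6 block(s)
[0]={0,6}  [6]={0,6}

Answer: BISIMILAR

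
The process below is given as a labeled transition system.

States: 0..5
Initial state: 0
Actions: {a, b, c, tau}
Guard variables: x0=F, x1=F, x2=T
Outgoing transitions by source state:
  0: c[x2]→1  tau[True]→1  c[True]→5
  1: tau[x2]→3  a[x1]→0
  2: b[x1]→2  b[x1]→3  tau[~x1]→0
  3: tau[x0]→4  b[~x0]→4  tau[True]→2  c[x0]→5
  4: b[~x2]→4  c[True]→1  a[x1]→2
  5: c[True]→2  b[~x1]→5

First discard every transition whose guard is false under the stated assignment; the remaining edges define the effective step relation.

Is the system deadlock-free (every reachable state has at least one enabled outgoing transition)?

Reachable = {0,1,2,3,4,5}
  0: c→1  c→5  tau→1  [3 out]
  1: tau→3  [1 out]
  2: tau→0  [1 out]
  3: b→4  tau→2  [2 out]
  4: c→1  [1 out]
  5: b→5  c→2  [2 out]

Answer: DEADLOCK-FREE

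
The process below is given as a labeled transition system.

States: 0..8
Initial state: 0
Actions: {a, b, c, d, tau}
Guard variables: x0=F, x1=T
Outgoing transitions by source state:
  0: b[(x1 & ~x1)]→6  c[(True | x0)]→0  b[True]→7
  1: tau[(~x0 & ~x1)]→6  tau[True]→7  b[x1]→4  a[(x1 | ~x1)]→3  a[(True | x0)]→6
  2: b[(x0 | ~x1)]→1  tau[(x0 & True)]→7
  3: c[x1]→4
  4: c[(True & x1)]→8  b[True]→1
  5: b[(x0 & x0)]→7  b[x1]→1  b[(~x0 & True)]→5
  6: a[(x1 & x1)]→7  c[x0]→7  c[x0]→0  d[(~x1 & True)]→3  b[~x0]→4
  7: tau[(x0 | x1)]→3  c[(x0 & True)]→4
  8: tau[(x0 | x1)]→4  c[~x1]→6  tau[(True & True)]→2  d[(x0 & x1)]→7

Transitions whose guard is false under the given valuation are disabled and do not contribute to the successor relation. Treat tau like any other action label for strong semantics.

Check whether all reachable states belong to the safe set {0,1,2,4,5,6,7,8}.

Inv-set: {0,1,2,4,5,6,7,8}
Reachable = {0,1,2,3,4,6,7,8}
  0: ✓
  1: ✓
  2: ✓
  3: ✗ unsafe
  4: ✓
  6: ✓
  7: ✓
  8: ✓
counterexample path to 3: b·tau

Answer: INVARIANT VIOLATED at state 3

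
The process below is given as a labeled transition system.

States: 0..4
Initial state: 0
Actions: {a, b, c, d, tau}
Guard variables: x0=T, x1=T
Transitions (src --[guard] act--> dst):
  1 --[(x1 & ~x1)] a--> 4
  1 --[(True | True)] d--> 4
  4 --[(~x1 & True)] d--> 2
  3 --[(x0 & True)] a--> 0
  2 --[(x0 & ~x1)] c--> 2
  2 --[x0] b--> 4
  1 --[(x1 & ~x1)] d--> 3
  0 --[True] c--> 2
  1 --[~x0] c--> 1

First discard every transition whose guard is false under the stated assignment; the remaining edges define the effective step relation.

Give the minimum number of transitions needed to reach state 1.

Answer: UNREACHABLE

Analysis:
BFS to 1:
  L0 = {0}
  L1 = {2}
  L2 = {4}
1 never appears.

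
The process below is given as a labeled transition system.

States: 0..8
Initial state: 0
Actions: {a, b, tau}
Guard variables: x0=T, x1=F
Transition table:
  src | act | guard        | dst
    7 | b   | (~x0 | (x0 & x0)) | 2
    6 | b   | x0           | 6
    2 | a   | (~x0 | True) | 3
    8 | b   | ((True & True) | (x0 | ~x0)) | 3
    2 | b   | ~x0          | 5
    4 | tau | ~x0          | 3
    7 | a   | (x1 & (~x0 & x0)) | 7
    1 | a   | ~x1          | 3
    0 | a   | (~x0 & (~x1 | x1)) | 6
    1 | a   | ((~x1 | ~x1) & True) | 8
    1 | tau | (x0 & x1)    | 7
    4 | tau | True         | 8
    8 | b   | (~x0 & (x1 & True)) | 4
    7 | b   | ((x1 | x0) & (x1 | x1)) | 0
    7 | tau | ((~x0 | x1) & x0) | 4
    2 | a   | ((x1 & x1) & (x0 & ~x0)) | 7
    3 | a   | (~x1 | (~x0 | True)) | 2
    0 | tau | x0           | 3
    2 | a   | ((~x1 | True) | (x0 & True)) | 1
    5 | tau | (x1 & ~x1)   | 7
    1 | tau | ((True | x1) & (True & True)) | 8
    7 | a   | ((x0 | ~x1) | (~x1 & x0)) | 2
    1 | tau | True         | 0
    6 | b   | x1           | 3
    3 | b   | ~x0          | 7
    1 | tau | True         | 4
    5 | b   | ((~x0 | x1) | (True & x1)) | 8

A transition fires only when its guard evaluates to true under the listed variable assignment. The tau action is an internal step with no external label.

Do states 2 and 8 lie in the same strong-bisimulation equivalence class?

Bisimulation quotient by refinement:
  round 0: {{0,1,2,3,4,5,6,7,8}}
  round 1: {{0,4},{1},{2,3},{5},{6,8},{7}}
  round 2: {{0},{1},{2},{3},{4},{5},{6},{7},{8}}
stable after 3 split(s): 9 block(s)
class of 2: {2}; class of 8: {8}

Answer: NOT BISIMILAR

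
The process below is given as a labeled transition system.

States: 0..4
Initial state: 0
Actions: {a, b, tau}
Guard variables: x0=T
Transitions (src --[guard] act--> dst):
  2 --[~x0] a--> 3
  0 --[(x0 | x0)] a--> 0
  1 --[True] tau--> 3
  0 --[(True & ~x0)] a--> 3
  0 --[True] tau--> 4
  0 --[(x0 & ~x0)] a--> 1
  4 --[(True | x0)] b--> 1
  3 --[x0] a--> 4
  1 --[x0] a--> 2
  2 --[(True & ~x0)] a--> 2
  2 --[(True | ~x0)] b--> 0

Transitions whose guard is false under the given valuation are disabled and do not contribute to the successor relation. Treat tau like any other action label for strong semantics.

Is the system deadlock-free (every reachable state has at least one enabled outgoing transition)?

Answer: DEADLOCK-FREE

Trace:
Reachable = {0,1,2,3,4}
  0: a→0  tau→4  [deg 2]
  1: a→2  tau→3  [deg 2]
  2: b→0  [deg 1]
  3: a→4  [deg 1]
  4: b→1  [deg 1]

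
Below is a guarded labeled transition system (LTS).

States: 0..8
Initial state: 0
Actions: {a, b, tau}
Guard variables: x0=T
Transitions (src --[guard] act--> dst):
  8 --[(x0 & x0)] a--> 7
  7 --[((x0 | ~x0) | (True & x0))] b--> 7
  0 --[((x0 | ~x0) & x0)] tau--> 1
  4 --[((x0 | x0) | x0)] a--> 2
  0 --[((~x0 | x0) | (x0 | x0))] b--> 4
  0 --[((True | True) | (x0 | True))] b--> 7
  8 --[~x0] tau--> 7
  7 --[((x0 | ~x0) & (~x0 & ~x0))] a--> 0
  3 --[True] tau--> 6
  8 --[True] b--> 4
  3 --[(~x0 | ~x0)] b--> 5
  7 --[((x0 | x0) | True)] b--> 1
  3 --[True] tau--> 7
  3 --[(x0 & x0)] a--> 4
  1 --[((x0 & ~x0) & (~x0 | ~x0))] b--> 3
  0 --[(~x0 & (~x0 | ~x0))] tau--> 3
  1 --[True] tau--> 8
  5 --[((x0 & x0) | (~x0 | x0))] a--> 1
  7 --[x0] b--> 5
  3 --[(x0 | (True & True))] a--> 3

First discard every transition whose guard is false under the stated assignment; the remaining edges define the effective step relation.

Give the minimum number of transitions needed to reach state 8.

Answer: 2

Analysis:
BFS to 8:
  depth 0: {0}
  depth 1: {1,4,7}
  depth 2: {2,5,8}
first hit 8 at d=2 via tau·tau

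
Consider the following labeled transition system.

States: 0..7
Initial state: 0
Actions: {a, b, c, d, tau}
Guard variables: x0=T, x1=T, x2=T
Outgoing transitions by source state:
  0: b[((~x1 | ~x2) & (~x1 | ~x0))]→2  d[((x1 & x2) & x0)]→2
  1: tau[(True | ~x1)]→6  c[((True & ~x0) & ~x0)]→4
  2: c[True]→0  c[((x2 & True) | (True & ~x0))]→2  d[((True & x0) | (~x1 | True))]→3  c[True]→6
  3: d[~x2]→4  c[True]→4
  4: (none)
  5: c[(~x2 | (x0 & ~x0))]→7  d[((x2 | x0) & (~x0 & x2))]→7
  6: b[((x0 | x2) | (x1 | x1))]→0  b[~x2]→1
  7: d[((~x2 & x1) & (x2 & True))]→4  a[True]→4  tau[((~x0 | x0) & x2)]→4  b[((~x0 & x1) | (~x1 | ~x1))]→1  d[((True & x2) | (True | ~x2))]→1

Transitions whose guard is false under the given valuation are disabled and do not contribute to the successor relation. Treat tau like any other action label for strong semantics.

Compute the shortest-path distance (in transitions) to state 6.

Answer: 2

Working:
BFS to 6:
  Layer 0: {0}
  Layer 1: {2}
  Layer 2: {3,6}
first hit 6 at d=2 via d·c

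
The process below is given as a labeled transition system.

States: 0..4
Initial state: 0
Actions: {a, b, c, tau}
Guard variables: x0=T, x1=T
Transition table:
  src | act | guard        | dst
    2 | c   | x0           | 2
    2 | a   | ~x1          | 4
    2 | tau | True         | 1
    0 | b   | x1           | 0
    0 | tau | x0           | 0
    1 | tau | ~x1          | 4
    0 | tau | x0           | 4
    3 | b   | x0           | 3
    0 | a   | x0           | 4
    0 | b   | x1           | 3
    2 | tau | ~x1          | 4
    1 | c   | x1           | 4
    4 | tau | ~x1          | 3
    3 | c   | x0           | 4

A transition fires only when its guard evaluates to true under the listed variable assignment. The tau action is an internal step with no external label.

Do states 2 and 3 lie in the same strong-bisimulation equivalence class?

Answer: NOT BISIMILAR

Analysis:
Compute ~ classes (split until stable):
  P[0] = {{0,1,2,3,4}}
  P[1] = {{0},{1},{2},{3},{4}}
stable after 2 split(s): 5 block(s)
[2]={2}  [3]={3}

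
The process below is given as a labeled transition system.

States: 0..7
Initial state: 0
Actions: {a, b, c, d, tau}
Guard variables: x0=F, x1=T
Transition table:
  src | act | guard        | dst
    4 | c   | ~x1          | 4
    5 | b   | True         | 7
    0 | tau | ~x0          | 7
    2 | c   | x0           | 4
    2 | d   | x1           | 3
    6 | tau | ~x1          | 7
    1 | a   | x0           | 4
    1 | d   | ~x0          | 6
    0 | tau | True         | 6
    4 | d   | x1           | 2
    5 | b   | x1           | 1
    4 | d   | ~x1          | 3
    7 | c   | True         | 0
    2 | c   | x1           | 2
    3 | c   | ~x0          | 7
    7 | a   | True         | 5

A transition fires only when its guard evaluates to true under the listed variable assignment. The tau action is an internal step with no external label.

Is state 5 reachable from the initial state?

Answer: REACHABLE

Trace:
After dropping false guards: 11 live edges.
L0 = {0}
L1 = {6,7}  total {0,6,7}
L2 = {5}  total {0,5,6,7}
L3 = {1}  total {0,1,5,6,7}
R = {0,1,5,6,7}
trace reaching 5: tau·a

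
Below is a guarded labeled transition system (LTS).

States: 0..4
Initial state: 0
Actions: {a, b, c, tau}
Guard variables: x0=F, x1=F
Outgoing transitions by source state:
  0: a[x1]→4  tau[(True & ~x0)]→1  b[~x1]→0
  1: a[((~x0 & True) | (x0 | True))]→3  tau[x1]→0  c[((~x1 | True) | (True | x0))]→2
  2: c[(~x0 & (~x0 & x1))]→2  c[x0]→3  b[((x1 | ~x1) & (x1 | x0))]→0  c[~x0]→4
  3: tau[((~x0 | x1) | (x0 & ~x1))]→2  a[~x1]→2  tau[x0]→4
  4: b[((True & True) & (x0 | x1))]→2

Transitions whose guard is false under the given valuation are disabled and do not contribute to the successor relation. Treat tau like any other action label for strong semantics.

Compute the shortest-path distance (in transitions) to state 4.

BFS to 4:
  Layer 0: {0}
  Layer 1: {1}
  Layer 2: {2,3}
  Layer 3: {4}
first hit 4 at d=3 via tau·c·c

Answer: 3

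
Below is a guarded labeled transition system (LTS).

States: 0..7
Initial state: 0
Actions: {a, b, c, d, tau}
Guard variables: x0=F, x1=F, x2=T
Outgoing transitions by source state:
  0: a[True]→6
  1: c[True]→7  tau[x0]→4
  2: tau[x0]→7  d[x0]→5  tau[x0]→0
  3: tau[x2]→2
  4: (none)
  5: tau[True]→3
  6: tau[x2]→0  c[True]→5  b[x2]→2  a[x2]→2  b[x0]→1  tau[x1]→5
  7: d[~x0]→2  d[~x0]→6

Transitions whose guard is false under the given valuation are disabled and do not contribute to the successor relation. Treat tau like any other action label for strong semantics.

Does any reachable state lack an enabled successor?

Reach set: {0,2,3,5,6}
  0: a→6  [1 exit(s)]
  2: ∅  [deadlock]
  3: tau→2  [1 exit(s)]
  5: tau→3  [1 exit(s)]
  6: a→2  b→2  c→5  tau→0  [4 exit(s)]
Path to 2: a·b

Answer: DEADLOCK at state 2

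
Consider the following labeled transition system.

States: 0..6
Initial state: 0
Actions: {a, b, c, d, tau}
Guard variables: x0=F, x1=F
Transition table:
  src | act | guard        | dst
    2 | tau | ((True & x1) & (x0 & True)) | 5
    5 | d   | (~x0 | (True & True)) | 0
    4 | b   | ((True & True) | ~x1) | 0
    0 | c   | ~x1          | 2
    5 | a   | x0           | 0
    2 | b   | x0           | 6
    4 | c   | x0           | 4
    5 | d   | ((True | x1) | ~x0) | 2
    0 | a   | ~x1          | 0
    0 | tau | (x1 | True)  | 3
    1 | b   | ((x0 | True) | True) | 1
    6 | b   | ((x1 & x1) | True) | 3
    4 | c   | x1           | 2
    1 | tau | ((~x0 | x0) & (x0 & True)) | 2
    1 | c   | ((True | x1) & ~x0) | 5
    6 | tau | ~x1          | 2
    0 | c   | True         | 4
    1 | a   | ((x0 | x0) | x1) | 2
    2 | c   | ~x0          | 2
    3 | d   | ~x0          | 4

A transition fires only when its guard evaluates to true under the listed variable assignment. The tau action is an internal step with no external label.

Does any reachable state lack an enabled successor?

Answer: DEADLOCK-FREE

Trace:
Reach set: {0,2,3,4}
  0: a→0  c→2  c→4  tau→3  [4 out]
  2: c→2  [1 out]
  3: d→4  [1 out]
  4: b→0  [1 out]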